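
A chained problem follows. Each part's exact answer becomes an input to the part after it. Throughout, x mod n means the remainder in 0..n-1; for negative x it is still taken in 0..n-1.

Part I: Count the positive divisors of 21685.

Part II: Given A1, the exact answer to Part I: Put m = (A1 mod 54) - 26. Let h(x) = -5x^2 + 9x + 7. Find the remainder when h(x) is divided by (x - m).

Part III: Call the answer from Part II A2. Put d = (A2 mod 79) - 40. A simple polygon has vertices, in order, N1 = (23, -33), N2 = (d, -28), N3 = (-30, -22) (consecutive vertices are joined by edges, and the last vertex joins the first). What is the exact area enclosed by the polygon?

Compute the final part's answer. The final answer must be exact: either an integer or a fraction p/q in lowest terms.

Part I: 21685 = 5 * 4337; number of divisors = (1+1) * (1+1) = 4; answer 4
Part II: A1 = 4; m = -22; remainder = value at the root: -5*(-22)^2 + 9*(-22)^1 + 7 = (-2420) + (-198) + (7) = -2611; answer -2611
Part III: A2 = -2611; d = 35; cross terms: (23*-28 - 35*-33)=511, (35*-22 - -30*-28)=-1610, (-30*-33 - 23*-22)=1496; twice the area = |397| = 397; area = 397/2; answer 397/2

397/2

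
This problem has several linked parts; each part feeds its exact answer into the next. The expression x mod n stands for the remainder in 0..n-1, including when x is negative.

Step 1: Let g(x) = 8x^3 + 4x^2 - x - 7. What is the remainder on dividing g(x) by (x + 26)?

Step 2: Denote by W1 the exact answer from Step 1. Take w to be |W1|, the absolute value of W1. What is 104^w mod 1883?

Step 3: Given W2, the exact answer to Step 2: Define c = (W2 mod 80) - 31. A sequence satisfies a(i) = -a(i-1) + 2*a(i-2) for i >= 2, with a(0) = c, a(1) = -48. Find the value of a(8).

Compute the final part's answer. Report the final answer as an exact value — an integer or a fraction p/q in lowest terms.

Step 1: remainder = value at the root: 8*(-26)^3 + 4*(-26)^2 - 1*(-26)^1 - 7 = (-140608) + (2704) + (26) + (-7) = -137885; answer -137885
Step 2: W1 = -137885; w = 137885; squarings mod 1883: 104^1=104, 104^2=1401, 104^4=715, 104^8=932, 104^16=561, 104^32=260, 104^64=1695, 104^128=1450, 104^256=1072, 104^512=554, 104^1024=1870, 104^2048=169, 104^4096=316, 104^8192=57, 104^16384=1366, 104^32768=1786, 104^65536=1877, 104^131072=36; 104^137885 = 104^1 * 104^4 * 104^8 * 104^16 * 104^128 * 104^512 * 104^2048 * 104^4096 * 104^131072 = 1420 (mod 1883); answer 1420
Step 3: W2 = 1420; c = 29; a(2) = -1*(-48) + 2*(29) = 106; iterating: a(2)=106, a(3)=-202, a(4)=414, a(5)=-818, a(6)=1646, a(7)=-3282, a(8)=6574; answer 6574

6574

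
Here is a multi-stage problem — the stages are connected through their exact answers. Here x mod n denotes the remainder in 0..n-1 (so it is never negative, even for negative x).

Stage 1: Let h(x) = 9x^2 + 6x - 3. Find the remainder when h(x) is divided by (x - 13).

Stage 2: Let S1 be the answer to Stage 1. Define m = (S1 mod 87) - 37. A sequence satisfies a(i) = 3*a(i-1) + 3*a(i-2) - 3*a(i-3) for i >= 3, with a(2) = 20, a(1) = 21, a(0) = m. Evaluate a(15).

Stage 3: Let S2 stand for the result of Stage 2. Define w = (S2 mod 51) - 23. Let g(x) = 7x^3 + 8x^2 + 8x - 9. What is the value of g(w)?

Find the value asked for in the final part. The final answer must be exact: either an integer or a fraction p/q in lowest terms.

Stage 1: remainder = value at the root: 9*(13)^2 + 6*(13)^1 - 3 = (1521) + (78) + (-3) = 1596; answer 1596
Stage 2: S1 = 1596; m = -7; a(3) = 3*(20) + 3*(21) - 3*(-7) = 144; iterating: a(3)=144, a(4)=429, a(5)=1659, a(6)=5832, a(7)=21186, a(8)=76077, a(9)=274293, a(10)=987552, a(11)=3557304, a(12)=12811689, a(13)=46144323, a(14)=166196124, a(15)=598586274; answer 598586274
Stage 3: S2 = 598586274; w = 16; 7*(16)^3 + 8*(16)^2 + 8*(16)^1 - 9 = (28672) + (2048) + (128) + (-9) = 30839; answer 30839

30839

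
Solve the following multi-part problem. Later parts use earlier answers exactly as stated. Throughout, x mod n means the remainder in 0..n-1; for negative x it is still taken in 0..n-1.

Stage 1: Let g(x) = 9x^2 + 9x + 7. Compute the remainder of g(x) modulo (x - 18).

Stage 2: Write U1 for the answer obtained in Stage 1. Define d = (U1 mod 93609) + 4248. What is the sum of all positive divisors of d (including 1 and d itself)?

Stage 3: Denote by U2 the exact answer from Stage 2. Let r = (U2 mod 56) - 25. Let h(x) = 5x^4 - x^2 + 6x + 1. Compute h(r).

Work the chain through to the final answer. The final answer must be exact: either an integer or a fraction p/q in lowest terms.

3535739

Stage 1: remainder = value at the root: 9*(18)^2 + 9*(18)^1 + 7 = (2916) + (162) + (7) = 3085; answer 3085
Stage 2: U1 = 3085; d = 7333; 7333 is prime, so its only divisors are 1 and 7333; sigma = 1 + 7333 = 7334; answer 7334
Stage 3: U2 = 7334; r = 29; 5*(29)^4 - 1*(29)^2 + 6*(29)^1 + 1 = (3536405) + (-841) + (174) + (1) = 3535739; answer 3535739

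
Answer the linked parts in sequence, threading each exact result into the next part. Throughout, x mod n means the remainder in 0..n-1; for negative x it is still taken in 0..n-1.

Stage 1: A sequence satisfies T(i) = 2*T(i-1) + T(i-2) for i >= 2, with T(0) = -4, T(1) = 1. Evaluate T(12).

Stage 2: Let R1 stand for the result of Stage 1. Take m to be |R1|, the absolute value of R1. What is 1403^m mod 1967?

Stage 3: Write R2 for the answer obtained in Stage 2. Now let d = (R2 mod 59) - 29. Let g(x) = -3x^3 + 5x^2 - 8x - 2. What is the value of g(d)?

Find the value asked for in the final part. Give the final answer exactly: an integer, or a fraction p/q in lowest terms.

7538

Stage 1: T(2) = 2*(1) + 1*(-4) = -2; iterating: T(2)=-2, T(3)=-3, T(4)=-8, T(5)=-19, T(6)=-46, T(7)=-111, T(8)=-268, T(9)=-647, T(10)=-1562, T(11)=-3771, T(12)=-9104; answer -9104
Stage 2: R1 = -9104; m = 9104; squarings mod 1967: 1403^1=1403, 1403^2=1409, 1403^4=578, 1403^8=1661, 1403^16=1187, 1403^32=597, 1403^64=382, 1403^128=366, 1403^256=200, 1403^512=660, 1403^1024=893, 1403^2048=814, 1403^4096=1684, 1403^8192=1409; 1403^9104 = 1403^16 * 1403^128 * 1403^256 * 1403^512 * 1403^8192 = 16 (mod 1967); answer 16
Stage 3: R2 = 16; d = -13; -3*(-13)^3 + 5*(-13)^2 - 8*(-13)^1 - 2 = (6591) + (845) + (104) + (-2) = 7538; answer 7538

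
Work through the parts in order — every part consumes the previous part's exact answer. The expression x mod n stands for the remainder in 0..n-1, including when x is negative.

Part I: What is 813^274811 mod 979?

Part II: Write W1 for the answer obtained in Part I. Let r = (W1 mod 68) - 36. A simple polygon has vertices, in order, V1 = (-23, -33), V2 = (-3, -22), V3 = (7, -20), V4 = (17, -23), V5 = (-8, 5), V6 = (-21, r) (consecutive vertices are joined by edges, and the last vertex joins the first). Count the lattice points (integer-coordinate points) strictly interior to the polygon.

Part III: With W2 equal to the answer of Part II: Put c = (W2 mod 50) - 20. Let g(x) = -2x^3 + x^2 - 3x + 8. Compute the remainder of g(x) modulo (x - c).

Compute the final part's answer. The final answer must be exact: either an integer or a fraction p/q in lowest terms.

Part I: squarings mod 979: 813^1=813, 813^2=144, 813^4=177, 813^8=1, 813^16=1, 813^32=1, 813^64=1, 813^128=1, 813^256=1, 813^512=1, 813^1024=1, 813^2048=1, 813^4096=1, 813^8192=1, 813^16384=1, 813^32768=1, 813^65536=1, 813^131072=1, 813^262144=1; 813^274811 = 813^1 * 813^2 * 813^8 * 813^16 * 813^32 * 813^64 * 813^256 * 813^4096 * 813^8192 * 813^262144 = 571 (mod 979); answer 571
Part II: W1 = 571; r = -9; cross terms: (-23*-22 - -3*-33)=407, (-3*-20 - 7*-22)=214, (7*-23 - 17*-20)=179, (17*5 - -8*-23)=-99, (-8*-9 - -21*5)=177, (-21*-33 - -23*-9)=486; twice the area = |1364| = 1364; area = 682; boundary points = 1 + 2 + 1 + 1 + 1 + 2 = 8; strictly interior points = area - boundary/2 + 1 = 679; answer 679
Part III: W2 = 679; c = 9; remainder = value at the root: -2*(9)^3 + 1*(9)^2 - 3*(9)^1 + 8 = (-1458) + (81) + (-27) + (8) = -1396; answer -1396

-1396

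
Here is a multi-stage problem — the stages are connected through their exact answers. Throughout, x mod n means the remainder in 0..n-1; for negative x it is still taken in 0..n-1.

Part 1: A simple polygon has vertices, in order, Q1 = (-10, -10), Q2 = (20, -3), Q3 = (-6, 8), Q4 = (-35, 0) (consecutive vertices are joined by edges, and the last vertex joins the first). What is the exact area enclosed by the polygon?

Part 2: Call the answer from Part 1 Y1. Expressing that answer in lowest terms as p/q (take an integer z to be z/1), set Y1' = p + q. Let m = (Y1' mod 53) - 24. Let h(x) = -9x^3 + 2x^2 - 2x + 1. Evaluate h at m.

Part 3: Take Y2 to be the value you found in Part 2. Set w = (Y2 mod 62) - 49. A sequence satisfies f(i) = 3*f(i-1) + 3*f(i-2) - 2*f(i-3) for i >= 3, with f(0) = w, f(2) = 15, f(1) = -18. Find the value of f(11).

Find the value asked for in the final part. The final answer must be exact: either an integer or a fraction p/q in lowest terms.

Part 1: cross terms: (-10*-3 - 20*-10)=230, (20*8 - -6*-3)=142, (-6*0 - -35*8)=280, (-35*-10 - -10*0)=350; twice the area = |1002| = 1002; area = 501; answer 501
Part 2: Y1 = 501; threaded value p + q = 502; m = 1; -9*(1)^3 + 2*(1)^2 - 2*(1)^1 + 1 = (-9) + (2) + (-2) + (1) = -8; answer -8
Part 3: Y2 = -8; w = 5; f(3) = 3*(15) + 3*(-18) - 2*(5) = -19; iterating: f(3)=-19, f(4)=24, f(5)=-15, f(6)=65, f(7)=102, f(8)=531, f(9)=1769, f(10)=6696, f(11)=24333; answer 24333

24333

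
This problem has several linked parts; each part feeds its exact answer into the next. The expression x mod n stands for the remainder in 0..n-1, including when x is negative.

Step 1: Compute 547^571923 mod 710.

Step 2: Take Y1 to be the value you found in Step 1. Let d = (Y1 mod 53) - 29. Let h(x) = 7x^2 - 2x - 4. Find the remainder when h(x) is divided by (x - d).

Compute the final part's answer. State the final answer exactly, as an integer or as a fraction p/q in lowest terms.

Step 1: squarings mod 710: 547^1=547, 547^2=299, 547^4=651, 547^8=641, 547^16=501, 547^32=371, 547^64=611, 547^128=571, 547^256=151, 547^512=81, 547^1024=171, 547^2048=131, 547^4096=121, 547^8192=441, 547^16384=651, 547^32768=641, 547^65536=501, 547^131072=371, 547^262144=611, 547^524288=571; 547^571923 = 547^1 * 547^2 * 547^16 * 547^512 * 547^2048 * 547^4096 * 547^8192 * 547^32768 * 547^524288 = 3 (mod 710); answer 3
Step 2: Y1 = 3; d = -26; remainder = value at the root: 7*(-26)^2 - 2*(-26)^1 - 4 = (4732) + (52) + (-4) = 4780; answer 4780

4780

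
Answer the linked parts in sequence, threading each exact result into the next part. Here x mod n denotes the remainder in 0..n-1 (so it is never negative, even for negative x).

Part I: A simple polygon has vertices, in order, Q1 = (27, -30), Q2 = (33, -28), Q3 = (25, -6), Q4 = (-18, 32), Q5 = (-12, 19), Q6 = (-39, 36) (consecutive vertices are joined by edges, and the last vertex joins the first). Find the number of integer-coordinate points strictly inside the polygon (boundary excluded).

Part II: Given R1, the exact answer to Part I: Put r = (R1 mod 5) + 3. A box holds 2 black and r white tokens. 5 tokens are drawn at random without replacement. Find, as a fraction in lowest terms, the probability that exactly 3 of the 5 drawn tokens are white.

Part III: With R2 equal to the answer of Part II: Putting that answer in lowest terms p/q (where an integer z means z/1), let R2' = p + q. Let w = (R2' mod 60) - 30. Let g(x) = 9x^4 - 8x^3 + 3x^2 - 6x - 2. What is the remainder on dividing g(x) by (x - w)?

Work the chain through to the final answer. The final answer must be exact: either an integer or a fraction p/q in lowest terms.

142844

Part I: cross terms: (27*-28 - 33*-30)=234, (33*-6 - 25*-28)=502, (25*32 - -18*-6)=692, (-18*19 - -12*32)=42, (-12*36 - -39*19)=309, (-39*-30 - 27*36)=198; twice the area = |1977| = 1977; area = 1977/2; boundary points = 2 + 2 + 1 + 1 + 1 + 66 = 73; strictly interior points = area - boundary/2 + 1 = 953; answer 953
Part II: R1 = 953; r = 6; total draws C(8,5) = 56; favorable C(6,3)*C(2,2) = 20; P = 5/14; answer 5/14
Part III: R2 = 5/14; threaded value p + q = 19; w = -11; remainder = value at the root: 9*(-11)^4 - 8*(-11)^3 + 3*(-11)^2 - 6*(-11)^1 - 2 = (131769) + (10648) + (363) + (66) + (-2) = 142844; answer 142844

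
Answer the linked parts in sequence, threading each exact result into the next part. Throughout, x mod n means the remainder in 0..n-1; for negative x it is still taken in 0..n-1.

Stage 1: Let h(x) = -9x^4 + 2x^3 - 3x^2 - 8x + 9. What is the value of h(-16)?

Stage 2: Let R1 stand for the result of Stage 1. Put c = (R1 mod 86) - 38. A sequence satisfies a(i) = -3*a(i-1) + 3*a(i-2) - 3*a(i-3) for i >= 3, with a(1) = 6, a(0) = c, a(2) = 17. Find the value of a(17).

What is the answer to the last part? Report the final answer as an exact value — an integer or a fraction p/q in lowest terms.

-32561599050

Stage 1: -9*(-16)^4 + 2*(-16)^3 - 3*(-16)^2 - 8*(-16)^1 + 9 = (-589824) + (-8192) + (-768) + (128) + (9) = -598647; answer -598647
Stage 2: R1 = -598647; c = 47; a(3) = -3*(17) + 3*(6) - 3*(47) = -174; iterating: a(3)=-174, a(4)=555, a(5)=-2238, a(6)=8901, a(7)=-35082, a(8)=138663, a(9)=-547938, a(10)=2165049, a(11)=-8554950, a(12)=33803811, a(13)=-133571430, a(14)=527790573, a(15)=-2085497442, a(16)=8240578335, a(17)=-32561599050; answer -32561599050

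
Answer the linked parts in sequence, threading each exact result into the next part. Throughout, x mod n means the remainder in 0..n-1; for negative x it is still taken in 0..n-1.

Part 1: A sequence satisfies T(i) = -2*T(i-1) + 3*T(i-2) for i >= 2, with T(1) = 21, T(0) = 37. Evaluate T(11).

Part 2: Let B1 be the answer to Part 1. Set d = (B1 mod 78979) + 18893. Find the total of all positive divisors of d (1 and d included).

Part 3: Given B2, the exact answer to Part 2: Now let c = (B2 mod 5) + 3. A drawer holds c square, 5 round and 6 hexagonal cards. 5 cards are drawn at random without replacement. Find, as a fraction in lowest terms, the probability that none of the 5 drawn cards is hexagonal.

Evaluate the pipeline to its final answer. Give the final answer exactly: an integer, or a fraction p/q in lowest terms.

Part 1: T(2) = -2*(21) + 3*(37) = 69; iterating: T(2)=69, T(3)=-75, T(4)=357, T(5)=-939, T(6)=2949, T(7)=-8715, T(8)=26277, T(9)=-78699, T(10)=236229, T(11)=-708555; answer -708555
Part 2: B1 = -708555; d = 21149; 21149 is prime, so its only divisors are 1 and 21149; sigma = 1 + 21149 = 21150; answer 21150
Part 3: B2 = 21150; c = 3; total draws C(14,5) = 2002; favorable C(8,5) = 56; P = 4/143; answer 4/143

4/143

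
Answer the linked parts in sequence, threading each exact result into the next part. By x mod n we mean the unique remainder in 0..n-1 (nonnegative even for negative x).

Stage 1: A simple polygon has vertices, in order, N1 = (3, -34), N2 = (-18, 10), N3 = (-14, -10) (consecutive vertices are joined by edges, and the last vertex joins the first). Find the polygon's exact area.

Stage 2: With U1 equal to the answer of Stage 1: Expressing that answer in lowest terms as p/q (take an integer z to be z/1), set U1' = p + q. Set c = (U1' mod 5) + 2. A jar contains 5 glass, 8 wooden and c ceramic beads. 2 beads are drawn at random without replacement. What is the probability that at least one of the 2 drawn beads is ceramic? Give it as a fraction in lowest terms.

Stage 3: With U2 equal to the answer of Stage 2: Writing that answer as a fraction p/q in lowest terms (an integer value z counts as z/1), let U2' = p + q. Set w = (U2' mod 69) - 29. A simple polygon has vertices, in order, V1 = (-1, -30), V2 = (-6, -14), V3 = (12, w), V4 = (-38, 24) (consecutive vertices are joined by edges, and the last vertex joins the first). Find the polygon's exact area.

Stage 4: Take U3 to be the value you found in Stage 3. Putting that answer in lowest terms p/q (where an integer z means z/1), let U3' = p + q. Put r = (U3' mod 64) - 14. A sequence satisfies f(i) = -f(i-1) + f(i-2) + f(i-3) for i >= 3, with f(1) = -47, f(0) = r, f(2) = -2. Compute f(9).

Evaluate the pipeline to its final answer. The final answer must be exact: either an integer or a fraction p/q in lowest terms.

129

Stage 1: cross terms: (3*10 - -18*-34)=-582, (-18*-10 - -14*10)=320, (-14*-34 - 3*-10)=506; twice the area = |244| = 244; area = 122; answer 122
Stage 2: U1 = 122; threaded value p + q = 123; c = 5; total draws C(18,2) = 153; complement C(13,2) = 78; favorable 153 - 78 = 75; P = 25/51; answer 25/51
Stage 3: U2 = 25/51; threaded value p + q = 76; w = -22; cross terms: (-1*-14 - -6*-30)=-166, (-6*-22 - 12*-14)=300, (12*24 - -38*-22)=-548, (-38*-30 - -1*24)=1164; twice the area = |750| = 750; area = 375; answer 375
Stage 4: U3 = 375; threaded value p + q = 376; r = 42; f(3) = -1*(-2) + 1*(-47) + 1*(42) = -3; iterating: f(3)=-3, f(4)=-46, f(5)=41, f(6)=-90, f(7)=85, f(8)=-134, f(9)=129; answer 129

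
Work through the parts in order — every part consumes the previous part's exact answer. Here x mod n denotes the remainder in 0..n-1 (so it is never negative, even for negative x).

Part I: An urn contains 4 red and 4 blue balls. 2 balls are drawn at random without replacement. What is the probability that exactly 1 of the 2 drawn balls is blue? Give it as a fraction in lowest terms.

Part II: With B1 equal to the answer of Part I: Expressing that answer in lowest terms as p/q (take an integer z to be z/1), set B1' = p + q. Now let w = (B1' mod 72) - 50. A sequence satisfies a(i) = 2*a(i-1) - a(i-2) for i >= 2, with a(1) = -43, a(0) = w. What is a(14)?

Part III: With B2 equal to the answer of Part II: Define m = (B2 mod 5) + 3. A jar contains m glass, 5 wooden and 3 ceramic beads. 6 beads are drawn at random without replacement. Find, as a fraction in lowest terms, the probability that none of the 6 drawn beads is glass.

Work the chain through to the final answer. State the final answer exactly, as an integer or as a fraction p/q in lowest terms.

2/33

Part I: total draws C(8,2) = 28; favorable C(4,1)*C(4,1) = 16; P = 4/7; answer 4/7
Part II: B1 = 4/7; threaded value p + q = 11; w = -39; a(2) = 2*(-43) - 1*(-39) = -47; iterating: a(2)=-47, a(3)=-51, a(4)=-55, a(5)=-59, a(6)=-63, a(7)=-67, a(8)=-71, a(9)=-75, a(10)=-79, a(11)=-83, a(12)=-87, a(13)=-91, a(14)=-95; answer -95
Part III: B2 = -95; m = 3; total draws C(11,6) = 462; favorable C(8,6) = 28; P = 2/33; answer 2/33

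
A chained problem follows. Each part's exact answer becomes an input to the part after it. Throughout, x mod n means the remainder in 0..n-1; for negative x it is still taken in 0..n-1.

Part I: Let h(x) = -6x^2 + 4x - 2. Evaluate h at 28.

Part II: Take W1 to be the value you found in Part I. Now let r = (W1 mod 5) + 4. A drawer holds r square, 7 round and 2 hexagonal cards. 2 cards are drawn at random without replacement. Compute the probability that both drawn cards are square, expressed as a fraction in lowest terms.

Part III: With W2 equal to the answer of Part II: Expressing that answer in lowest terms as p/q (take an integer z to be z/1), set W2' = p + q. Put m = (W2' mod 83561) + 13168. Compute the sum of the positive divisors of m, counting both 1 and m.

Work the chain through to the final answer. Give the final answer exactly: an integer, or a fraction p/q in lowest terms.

Part I: -6*(28)^2 + 4*(28)^1 - 2 = (-4704) + (112) + (-2) = -4594; answer -4594
Part II: W1 = -4594; r = 5; total draws C(14,2) = 91; favorable C(5,2) = 10; P = 10/91; answer 10/91
Part III: W2 = 10/91; threaded value p + q = 101; m = 13269; 13269 = 3 * 4423; sigma = (1 + 3) * (1 + 4423) = 4 * 4424 = 17696; answer 17696

17696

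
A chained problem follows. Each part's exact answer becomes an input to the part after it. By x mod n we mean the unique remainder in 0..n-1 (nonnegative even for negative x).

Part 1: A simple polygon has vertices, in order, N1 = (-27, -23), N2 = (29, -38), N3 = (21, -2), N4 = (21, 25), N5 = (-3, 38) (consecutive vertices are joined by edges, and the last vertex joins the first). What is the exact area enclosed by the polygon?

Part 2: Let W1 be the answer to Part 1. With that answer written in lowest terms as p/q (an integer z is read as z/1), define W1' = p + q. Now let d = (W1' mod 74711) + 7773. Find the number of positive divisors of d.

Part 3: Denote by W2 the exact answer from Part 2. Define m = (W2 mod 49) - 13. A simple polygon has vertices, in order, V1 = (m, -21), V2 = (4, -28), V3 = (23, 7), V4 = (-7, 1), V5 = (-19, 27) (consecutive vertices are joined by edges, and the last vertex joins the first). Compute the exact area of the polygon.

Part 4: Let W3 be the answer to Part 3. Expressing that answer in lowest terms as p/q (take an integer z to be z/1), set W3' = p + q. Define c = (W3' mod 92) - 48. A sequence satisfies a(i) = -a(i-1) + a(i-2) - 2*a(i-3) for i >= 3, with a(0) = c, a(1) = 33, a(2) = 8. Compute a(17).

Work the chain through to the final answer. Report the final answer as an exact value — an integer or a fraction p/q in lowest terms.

936192

Part 1: cross terms: (-27*-38 - 29*-23)=1693, (29*-2 - 21*-38)=740, (21*25 - 21*-2)=567, (21*38 - -3*25)=873, (-3*-23 - -27*38)=1095; twice the area = |4968| = 4968; area = 2484; answer 2484
Part 2: W1 = 2484; threaded value p + q = 2485; d = 10258; 10258 = 2 * 23 * 223; number of divisors = (1+1) * (1+1) * (1+1) = 8; answer 8
Part 3: W2 = 8; m = -5; cross terms: (-5*-28 - 4*-21)=224, (4*7 - 23*-28)=672, (23*1 - -7*7)=72, (-7*27 - -19*1)=-170, (-19*-21 - -5*27)=534; twice the area = |1332| = 1332; area = 666; answer 666
Part 4: W3 = 666; threaded value p + q = 667; c = -25; a(3) = -1*(8) + 1*(33) - 2*(-25) = 75; iterating: a(3)=75, a(4)=-133, a(5)=192, a(6)=-475, a(7)=933, a(8)=-1792, a(9)=3675, a(10)=-7333, a(11)=14592, a(12)=-29275, a(13)=58533, a(14)=-116992, a(15)=234075, a(16)=-468133, a(17)=936192; answer 936192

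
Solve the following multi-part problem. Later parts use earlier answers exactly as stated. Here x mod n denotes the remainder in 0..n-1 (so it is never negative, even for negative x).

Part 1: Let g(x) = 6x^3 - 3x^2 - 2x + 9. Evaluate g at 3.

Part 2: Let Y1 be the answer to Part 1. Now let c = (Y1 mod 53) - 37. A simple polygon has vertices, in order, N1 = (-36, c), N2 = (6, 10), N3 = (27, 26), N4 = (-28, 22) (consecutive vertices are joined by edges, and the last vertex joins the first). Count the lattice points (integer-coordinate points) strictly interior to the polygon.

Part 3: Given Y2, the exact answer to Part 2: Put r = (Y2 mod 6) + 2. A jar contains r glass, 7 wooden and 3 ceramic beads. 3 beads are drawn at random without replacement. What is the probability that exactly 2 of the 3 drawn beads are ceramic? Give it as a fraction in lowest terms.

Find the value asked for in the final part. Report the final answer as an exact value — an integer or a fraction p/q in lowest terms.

36/455

Part 1: 6*(3)^3 - 3*(3)^2 - 2*(3)^1 + 9 = (162) + (-27) + (-6) + (9) = 138; answer 138
Part 2: Y1 = 138; c = -5; cross terms: (-36*10 - 6*-5)=-330, (6*26 - 27*10)=-114, (27*22 - -28*26)=1322, (-28*-5 - -36*22)=932; twice the area = |1810| = 1810; area = 905; boundary points = 3 + 1 + 1 + 1 = 6; strictly interior points = area - boundary/2 + 1 = 903; answer 903
Part 3: Y2 = 903; r = 5; total draws C(15,3) = 455; favorable C(3,2)*C(12,1) = 36; P = 36/455; answer 36/455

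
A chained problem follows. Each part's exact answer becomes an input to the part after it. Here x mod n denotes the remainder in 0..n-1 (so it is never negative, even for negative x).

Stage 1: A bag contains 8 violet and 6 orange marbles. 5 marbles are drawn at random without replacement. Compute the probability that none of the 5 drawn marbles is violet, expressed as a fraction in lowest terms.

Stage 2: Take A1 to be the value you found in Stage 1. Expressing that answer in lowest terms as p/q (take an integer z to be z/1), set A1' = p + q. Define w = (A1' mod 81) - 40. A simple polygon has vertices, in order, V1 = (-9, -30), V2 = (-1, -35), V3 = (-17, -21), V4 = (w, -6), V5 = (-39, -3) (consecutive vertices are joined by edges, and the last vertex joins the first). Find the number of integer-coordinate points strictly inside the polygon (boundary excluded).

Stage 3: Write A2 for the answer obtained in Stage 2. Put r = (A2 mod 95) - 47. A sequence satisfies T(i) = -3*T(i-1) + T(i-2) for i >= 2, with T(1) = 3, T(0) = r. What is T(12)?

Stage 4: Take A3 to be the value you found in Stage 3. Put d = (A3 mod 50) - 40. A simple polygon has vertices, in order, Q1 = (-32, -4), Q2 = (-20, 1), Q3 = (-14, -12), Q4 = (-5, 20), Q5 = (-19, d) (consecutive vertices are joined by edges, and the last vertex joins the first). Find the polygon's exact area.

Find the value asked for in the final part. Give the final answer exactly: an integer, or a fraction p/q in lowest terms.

Stage 1: total draws C(14,5) = 2002; favorable C(6,5) = 6; P = 3/1001; answer 3/1001
Stage 2: A1 = 3/1001; threaded value p + q = 1004; w = -8; cross terms: (-9*-35 - -1*-30)=285, (-1*-21 - -17*-35)=-574, (-17*-6 - -8*-21)=-66, (-8*-3 - -39*-6)=-210, (-39*-30 - -9*-3)=1143; twice the area = |578| = 578; area = 289; boundary points = 1 + 2 + 3 + 1 + 3 = 10; strictly interior points = area - boundary/2 + 1 = 285; answer 285
Stage 3: A2 = 285; r = -47; T(2) = -3*(3) + 1*(-47) = -56; iterating: T(2)=-56, T(3)=171, T(4)=-569, T(5)=1878, T(6)=-6203, T(7)=20487, T(8)=-67664, T(9)=223479, T(10)=-738101, T(11)=2437782, T(12)=-8051447; answer -8051447
Stage 4: A3 = -8051447; d = -37; cross terms: (-32*1 - -20*-4)=-112, (-20*-12 - -14*1)=254, (-14*20 - -5*-12)=-340, (-5*-37 - -19*20)=565, (-19*-4 - -32*-37)=-1108; twice the area = |-741| = 741; area = 741/2; answer 741/2

741/2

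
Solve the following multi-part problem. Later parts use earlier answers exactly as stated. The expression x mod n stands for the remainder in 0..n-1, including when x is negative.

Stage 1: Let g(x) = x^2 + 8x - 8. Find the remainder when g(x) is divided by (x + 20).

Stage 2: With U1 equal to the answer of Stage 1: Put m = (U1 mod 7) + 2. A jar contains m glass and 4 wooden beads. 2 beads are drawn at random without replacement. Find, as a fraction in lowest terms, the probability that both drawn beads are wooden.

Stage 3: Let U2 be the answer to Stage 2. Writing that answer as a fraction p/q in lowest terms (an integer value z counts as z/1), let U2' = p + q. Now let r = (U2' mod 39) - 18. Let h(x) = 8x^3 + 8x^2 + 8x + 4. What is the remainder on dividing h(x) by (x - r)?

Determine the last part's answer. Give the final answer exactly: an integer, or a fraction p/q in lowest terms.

-5252

Stage 1: remainder = value at the root: 1*(-20)^2 + 8*(-20)^1 - 8 = (400) + (-160) + (-8) = 232; answer 232
Stage 2: U1 = 232; m = 3; total draws C(7,2) = 21; favorable C(4,2) = 6; P = 2/7; answer 2/7
Stage 3: U2 = 2/7; threaded value p + q = 9; r = -9; remainder = value at the root: 8*(-9)^3 + 8*(-9)^2 + 8*(-9)^1 + 4 = (-5832) + (648) + (-72) + (4) = -5252; answer -5252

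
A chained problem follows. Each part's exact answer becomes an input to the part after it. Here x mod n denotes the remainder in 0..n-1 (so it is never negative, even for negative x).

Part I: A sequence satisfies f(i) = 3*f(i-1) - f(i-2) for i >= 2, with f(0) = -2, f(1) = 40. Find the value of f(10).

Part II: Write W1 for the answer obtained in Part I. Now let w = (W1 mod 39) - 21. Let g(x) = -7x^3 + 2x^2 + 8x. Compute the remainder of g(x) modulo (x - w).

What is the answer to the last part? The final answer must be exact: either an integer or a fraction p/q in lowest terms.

Part I: f(2) = 3*(40) - 1*(-2) = 122; iterating: f(2)=122, f(3)=326, f(4)=856, f(5)=2242, f(6)=5870, f(7)=15368, f(8)=40234, f(9)=105334, f(10)=275768; answer 275768
Part II: W1 = 275768; w = 17; remainder = value at the root: -7*(17)^3 + 2*(17)^2 + 8*(17)^1 = (-34391) + (578) + (136) = -33677; answer -33677

-33677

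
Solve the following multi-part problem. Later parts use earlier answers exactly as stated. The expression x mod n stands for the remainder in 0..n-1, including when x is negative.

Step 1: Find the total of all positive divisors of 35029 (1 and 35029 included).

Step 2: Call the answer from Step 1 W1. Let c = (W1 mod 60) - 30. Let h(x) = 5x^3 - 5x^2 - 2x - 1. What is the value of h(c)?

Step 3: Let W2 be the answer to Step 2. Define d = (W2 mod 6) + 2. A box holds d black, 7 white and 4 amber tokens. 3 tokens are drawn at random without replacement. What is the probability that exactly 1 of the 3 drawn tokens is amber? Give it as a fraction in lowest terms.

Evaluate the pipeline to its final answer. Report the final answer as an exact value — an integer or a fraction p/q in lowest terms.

Step 1: 35029 = 23 * 1523; sigma = (1 + 23) * (1 + 1523) = 24 * 1524 = 36576; answer 36576
Step 2: W1 = 36576; c = 6; 5*(6)^3 - 5*(6)^2 - 2*(6)^1 - 1 = (1080) + (-180) + (-12) + (-1) = 887; answer 887
Step 3: W2 = 887; d = 7; total draws C(18,3) = 816; favorable C(4,1)*C(14,2) = 364; P = 91/204; answer 91/204

91/204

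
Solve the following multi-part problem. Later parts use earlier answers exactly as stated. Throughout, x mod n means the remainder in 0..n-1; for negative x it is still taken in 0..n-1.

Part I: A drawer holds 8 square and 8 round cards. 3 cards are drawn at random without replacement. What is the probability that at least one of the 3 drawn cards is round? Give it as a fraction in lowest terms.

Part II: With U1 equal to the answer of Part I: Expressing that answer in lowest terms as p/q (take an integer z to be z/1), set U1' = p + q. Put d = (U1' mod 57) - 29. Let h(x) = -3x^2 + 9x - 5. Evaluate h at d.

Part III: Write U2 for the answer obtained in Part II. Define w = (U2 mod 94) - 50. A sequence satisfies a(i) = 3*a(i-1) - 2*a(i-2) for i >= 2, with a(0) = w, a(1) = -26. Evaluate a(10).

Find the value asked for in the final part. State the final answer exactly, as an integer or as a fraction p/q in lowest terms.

-52148

Part I: total draws C(16,3) = 560; complement C(8,3) = 56; favorable 560 - 56 = 504; P = 9/10; answer 9/10
Part II: U1 = 9/10; threaded value p + q = 19; d = -10; -3*(-10)^2 + 9*(-10)^1 - 5 = (-300) + (-90) + (-5) = -395; answer -395
Part III: U2 = -395; w = 25; a(2) = 3*(-26) - 2*(25) = -128; iterating: a(2)=-128, a(3)=-332, a(4)=-740, a(5)=-1556, a(6)=-3188, a(7)=-6452, a(8)=-12980, a(9)=-26036, a(10)=-52148; answer -52148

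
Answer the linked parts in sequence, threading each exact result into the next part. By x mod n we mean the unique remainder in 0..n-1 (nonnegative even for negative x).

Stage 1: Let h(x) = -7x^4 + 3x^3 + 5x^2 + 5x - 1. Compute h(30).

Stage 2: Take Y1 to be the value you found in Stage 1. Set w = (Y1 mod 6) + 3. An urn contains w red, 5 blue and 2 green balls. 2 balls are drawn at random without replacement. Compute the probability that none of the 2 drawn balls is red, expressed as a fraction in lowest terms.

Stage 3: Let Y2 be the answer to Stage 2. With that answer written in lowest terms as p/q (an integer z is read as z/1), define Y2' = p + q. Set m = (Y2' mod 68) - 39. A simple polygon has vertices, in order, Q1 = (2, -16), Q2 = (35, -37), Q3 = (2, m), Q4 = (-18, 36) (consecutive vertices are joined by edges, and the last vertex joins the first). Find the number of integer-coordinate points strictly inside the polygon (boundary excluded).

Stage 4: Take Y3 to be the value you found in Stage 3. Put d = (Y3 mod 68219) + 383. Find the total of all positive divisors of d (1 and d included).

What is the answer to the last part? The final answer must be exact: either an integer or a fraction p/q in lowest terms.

1512

Stage 1: -7*(30)^4 + 3*(30)^3 + 5*(30)^2 + 5*(30)^1 - 1 = (-5670000) + (81000) + (4500) + (150) + (-1) = -5584351; answer -5584351
Stage 2: Y1 = -5584351; w = 8; total draws C(15,2) = 105; favorable C(7,2) = 21; P = 1/5; answer 1/5
Stage 3: Y2 = 1/5; threaded value p + q = 6; m = -33; cross terms: (2*-37 - 35*-16)=486, (35*-33 - 2*-37)=-1081, (2*36 - -18*-33)=-522, (-18*-16 - 2*36)=216; twice the area = |-901| = 901; area = 901/2; boundary points = 3 + 1 + 1 + 4 = 9; strictly interior points = area - boundary/2 + 1 = 447; answer 447
Stage 4: Y3 = 447; d = 830; 830 = 2 * 5 * 83; sigma = (1 + 2) * (1 + 5) * (1 + 83) = 3 * 6 * 84 = 1512; answer 1512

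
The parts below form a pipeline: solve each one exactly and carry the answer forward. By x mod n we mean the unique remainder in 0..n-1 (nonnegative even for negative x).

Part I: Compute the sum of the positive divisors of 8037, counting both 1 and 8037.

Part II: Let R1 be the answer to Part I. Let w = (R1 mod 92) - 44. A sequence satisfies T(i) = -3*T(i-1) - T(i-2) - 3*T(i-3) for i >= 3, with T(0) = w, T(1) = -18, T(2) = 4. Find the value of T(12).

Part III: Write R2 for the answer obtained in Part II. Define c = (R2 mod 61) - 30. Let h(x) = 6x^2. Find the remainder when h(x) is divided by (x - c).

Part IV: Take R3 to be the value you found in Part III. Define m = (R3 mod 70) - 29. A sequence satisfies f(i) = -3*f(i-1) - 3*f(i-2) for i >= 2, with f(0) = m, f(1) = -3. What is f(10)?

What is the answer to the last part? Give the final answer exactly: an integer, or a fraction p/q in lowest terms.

Part I: 8037 = 3^2 * 19 * 47; sigma = (1 + 3 + 9) * (1 + 19) * (1 + 47) = 13 * 20 * 48 = 12480; answer 12480
Part II: R1 = 12480; w = 16; T(3) = -3*(4) - 1*(-18) - 3*(16) = -42; iterating: T(3)=-42, T(4)=176, T(5)=-498, T(6)=1444, T(7)=-4362, T(8)=13136, T(9)=-39378, T(10)=118084, T(11)=-354282, T(12)=1062896; answer 1062896
Part III: R2 = 1062896; c = 2; remainder = value at the root: 6*(2)^2 = (24) = 24; answer 24
Part IV: R3 = 24; m = -5; f(2) = -3*(-3) - 3*(-5) = 24; iterating: f(2)=24, f(3)=-63, f(4)=117, f(5)=-162, f(6)=135, f(7)=81, f(8)=-648, f(9)=1701, f(10)=-3159; answer -3159

-3159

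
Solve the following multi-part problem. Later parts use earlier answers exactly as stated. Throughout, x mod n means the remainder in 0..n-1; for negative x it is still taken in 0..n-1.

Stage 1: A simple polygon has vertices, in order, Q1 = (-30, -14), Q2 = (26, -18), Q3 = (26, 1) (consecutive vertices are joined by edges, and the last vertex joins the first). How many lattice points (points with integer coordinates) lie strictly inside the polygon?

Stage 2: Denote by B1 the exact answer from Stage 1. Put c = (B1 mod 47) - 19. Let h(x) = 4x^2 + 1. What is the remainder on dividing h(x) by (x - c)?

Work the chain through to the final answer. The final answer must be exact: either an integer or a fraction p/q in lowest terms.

Stage 1: cross terms: (-30*-18 - 26*-14)=904, (26*1 - 26*-18)=494, (26*-14 - -30*1)=-334; twice the area = |1064| = 1064; area = 532; boundary points = 4 + 19 + 1 = 24; strictly interior points = area - boundary/2 + 1 = 521; answer 521
Stage 2: B1 = 521; c = -15; remainder = value at the root: 4*(-15)^2 + 1 = (900) + (1) = 901; answer 901

901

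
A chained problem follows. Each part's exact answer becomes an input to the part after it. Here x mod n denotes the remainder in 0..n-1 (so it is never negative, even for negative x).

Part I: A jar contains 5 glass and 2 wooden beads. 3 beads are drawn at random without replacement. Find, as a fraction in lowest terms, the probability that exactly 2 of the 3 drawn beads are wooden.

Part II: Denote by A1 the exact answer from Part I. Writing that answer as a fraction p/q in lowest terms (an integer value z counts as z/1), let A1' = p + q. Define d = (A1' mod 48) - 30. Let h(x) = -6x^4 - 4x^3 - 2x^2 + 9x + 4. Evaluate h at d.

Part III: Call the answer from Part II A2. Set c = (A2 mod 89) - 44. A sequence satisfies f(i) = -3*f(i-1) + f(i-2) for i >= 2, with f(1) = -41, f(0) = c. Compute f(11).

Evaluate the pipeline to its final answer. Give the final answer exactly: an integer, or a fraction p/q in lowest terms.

Part I: total draws C(7,3) = 35; favorable C(2,2)*C(5,1) = 5; P = 1/7; answer 1/7
Part II: A1 = 1/7; threaded value p + q = 8; d = -22; -6*(-22)^4 - 4*(-22)^3 - 2*(-22)^2 + 9*(-22)^1 + 4 = (-1405536) + (42592) + (-968) + (-198) + (4) = -1364106; answer -1364106
Part III: A2 = -1364106; c = 42; f(2) = -3*(-41) + 1*(42) = 165; iterating: f(2)=165, f(3)=-536, f(4)=1773, f(5)=-5855, f(6)=19338, f(7)=-63869, f(8)=210945, f(9)=-696704, f(10)=2301057, f(11)=-7599875; answer -7599875

-7599875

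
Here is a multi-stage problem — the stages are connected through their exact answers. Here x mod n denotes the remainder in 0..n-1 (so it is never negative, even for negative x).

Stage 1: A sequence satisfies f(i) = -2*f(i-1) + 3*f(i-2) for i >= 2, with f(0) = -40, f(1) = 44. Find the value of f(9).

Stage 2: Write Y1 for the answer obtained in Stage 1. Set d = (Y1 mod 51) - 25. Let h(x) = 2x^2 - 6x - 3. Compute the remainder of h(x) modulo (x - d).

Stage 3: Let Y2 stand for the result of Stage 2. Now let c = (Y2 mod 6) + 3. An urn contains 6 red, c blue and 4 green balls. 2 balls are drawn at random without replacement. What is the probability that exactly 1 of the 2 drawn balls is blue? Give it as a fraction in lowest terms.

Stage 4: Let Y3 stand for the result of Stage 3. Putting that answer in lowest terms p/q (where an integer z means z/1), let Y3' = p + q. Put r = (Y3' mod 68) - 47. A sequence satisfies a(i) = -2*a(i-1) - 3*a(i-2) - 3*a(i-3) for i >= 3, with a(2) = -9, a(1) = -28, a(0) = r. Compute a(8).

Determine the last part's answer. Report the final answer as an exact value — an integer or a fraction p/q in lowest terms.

Stage 1: f(2) = -2*(44) + 3*(-40) = -208; iterating: f(2)=-208, f(3)=548, f(4)=-1720, f(5)=5084, f(6)=-15328, f(7)=45908, f(8)=-137800, f(9)=413324; answer 413324
Stage 2: Y1 = 413324; d = -5; remainder = value at the root: 2*(-5)^2 - 6*(-5)^1 - 3 = (50) + (30) + (-3) = 77; answer 77
Stage 3: Y2 = 77; c = 8; total draws C(18,2) = 153; favorable C(8,1)*C(10,1) = 80; P = 80/153; answer 80/153
Stage 4: Y3 = 80/153; threaded value p + q = 233; r = -18; a(3) = -2*(-9) - 3*(-28) - 3*(-18) = 156; iterating: a(3)=156, a(4)=-201, a(5)=-39, a(6)=213, a(7)=294, a(8)=-1110; answer -1110

-1110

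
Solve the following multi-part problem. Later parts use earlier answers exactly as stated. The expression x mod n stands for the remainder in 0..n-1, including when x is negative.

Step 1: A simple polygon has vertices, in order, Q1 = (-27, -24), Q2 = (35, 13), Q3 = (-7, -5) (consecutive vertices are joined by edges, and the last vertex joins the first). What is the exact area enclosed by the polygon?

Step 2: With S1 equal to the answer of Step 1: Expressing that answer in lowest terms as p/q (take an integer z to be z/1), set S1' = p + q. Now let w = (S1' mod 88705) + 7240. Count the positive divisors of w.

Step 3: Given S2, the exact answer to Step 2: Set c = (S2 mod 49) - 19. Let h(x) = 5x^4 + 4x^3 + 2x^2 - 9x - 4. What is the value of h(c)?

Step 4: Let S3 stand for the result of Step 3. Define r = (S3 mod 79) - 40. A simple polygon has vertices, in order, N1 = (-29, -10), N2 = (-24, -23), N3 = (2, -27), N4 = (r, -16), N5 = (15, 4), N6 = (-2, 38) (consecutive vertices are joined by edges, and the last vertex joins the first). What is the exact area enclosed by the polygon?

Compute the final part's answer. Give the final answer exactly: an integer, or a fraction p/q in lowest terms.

3215/2

Step 1: cross terms: (-27*13 - 35*-24)=489, (35*-5 - -7*13)=-84, (-7*-24 - -27*-5)=33; twice the area = |438| = 438; area = 219; answer 219
Step 2: S1 = 219; threaded value p + q = 220; w = 7460; 7460 = 2^2 * 5 * 373; number of divisors = (2+1) * (1+1) * (1+1) = 12; answer 12
Step 3: S2 = 12; c = -7; 5*(-7)^4 + 4*(-7)^3 + 2*(-7)^2 - 9*(-7)^1 - 4 = (12005) + (-1372) + (98) + (63) + (-4) = 10790; answer 10790
Step 4: S3 = 10790; r = 6; cross terms: (-29*-23 - -24*-10)=427, (-24*-27 - 2*-23)=694, (2*-16 - 6*-27)=130, (6*4 - 15*-16)=264, (15*38 - -2*4)=578, (-2*-10 - -29*38)=1122; twice the area = |3215| = 3215; area = 3215/2; answer 3215/2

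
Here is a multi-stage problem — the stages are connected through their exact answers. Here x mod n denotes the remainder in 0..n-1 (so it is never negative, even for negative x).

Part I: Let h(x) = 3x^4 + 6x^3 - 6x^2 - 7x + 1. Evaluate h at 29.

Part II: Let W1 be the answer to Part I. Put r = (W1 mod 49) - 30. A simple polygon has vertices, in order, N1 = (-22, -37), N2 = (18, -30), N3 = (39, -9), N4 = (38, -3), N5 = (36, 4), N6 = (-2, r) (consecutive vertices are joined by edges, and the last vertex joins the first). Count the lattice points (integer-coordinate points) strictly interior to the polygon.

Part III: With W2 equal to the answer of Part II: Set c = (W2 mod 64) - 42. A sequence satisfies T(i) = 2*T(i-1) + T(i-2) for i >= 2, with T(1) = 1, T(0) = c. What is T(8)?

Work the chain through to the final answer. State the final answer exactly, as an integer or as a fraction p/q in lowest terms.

Part I: 3*(29)^4 + 6*(29)^3 - 6*(29)^2 - 7*(29)^1 + 1 = (2121843) + (146334) + (-5046) + (-203) + (1) = 2262929; answer 2262929
Part II: W1 = 2262929; r = -19; cross terms: (-22*-30 - 18*-37)=1326, (18*-9 - 39*-30)=1008, (39*-3 - 38*-9)=225, (38*4 - 36*-3)=260, (36*-19 - -2*4)=-676, (-2*-37 - -22*-19)=-344; twice the area = |1799| = 1799; area = 1799/2; boundary points = 1 + 21 + 1 + 1 + 1 + 2 = 27; strictly interior points = area - boundary/2 + 1 = 887; answer 887
Part III: W2 = 887; c = 13; T(2) = 2*(1) + 1*(13) = 15; iterating: T(2)=15, T(3)=31, T(4)=77, T(5)=185, T(6)=447, T(7)=1079, T(8)=2605; answer 2605

2605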